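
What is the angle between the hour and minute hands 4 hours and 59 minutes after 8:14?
First find the time 4 hours and 59 minutes after 8:14.
Total minutes: 8 x 60 + 14 + 4 x 60 + 59 = 793.
793 mod 720 = 73 minutes = 1:13.
Now compute the angle at 1:13:
Hour hand: 1 x 30 + 13 x 0.5 = 36.5 degrees
Minute hand: 13 x 6 = 78 degrees
Difference: |36.5 - 78| = 41.5 degrees
The angle is 41.5 degrees

Final answer: 41.5 degrees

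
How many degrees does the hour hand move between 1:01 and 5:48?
The hour hand moves 0.5 degrees per minute.
Time elapsed: 5:48 - 1:01 = 287 minutes
Angular displacement: 287 x 0.5 = 143.5 degrees

Final answer: 143.5 degrees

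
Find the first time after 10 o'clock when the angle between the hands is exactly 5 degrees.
At t minutes past 10:00, the hour hand is at 30 x 10 + 0.5t degrees and the minute hand is at 6t degrees.
The smaller angle between them is 5 degrees when |30H - 5.5t| = 5 or |30H - 5.5t| = 355.
With H = 10, solve 30 x 10 - 5.5t = +/- target for each target:
  t = (30 x 10 - 5) / 5.5 = 53.64
  t = (30 x 10 + 5) / 5.5 = 55.45
  t = (30 x 10 - 355) / 5.5 = -10 (outside (0, 60))
  t = (30 x 10 + 355) / 5.5 = 119.09 (outside (0, 60))
Valid solutions in (0, 60): {53.64, 55.45} minutes.
The first occurrence is t = 53.64 minutes.
The hands form a 5-degree angle at 53.64 minutes past 10:00.

Final answer: 53.64 minutes past 10:00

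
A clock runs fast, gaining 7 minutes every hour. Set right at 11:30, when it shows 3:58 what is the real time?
For every 60 true minutes, the faulty clock advances 67 minutes, so 1 faulty-clock minute corresponds to 60/67 true minutes.
From 11:30 to 3:58 on the faulty dial is 268 minutes.
True elapsed: 268 x 60/67 = 240 minutes = 4 hours.
True time: 11:30 + 4 hours = 3:30.

Final answer: 3:30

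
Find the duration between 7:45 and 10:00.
From 7:45 to 10:00:
(10 x 60 + 0) - (7 x 60 + 45) = 600 - 465 = 135 minutes
= 2 hours and 15 minutes

Final answer: 2 hours and 15 minutes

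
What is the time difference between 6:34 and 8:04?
From 6:34 to 8:04:
(8 x 60 + 4) - (6 x 60 + 34) = 484 - 394 = 90 minutes
= 1 hour and 30 minutes

Final answer: 1 hour and 30 minutes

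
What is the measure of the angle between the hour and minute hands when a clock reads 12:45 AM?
Hour hand position: 0 x 30 + 45 x 0.5 = 22.5 degrees
Minute hand position: 45 x 6 = 270 degrees
Difference: |22.5 - 270| = 247.5 degrees
Since 247.5 > 180, the smaller angle is 360 - 247.5 = 112.5 degrees

Final answer: 112.5 degrees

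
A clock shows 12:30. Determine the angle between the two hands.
Hour hand position: 0 x 30 + 30 x 0.5 = 15 degrees
Minute hand position: 30 x 6 = 180 degrees
Difference: |15 - 180| = 165 degrees
The angle between the hands is 165 degrees

Final answer: 165 degrees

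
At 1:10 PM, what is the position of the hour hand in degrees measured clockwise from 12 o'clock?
The hour hand moves 30 degrees per hour and 0.5 degrees per minute.
At 1:10: (1) x 30 + 10 x 0.5 = 30 + 5 = 35 degrees

Final answer: 35 degrees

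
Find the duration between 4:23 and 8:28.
From 4:23 to 8:28:
(8 x 60 + 28) - (4 x 60 + 23) = 508 - 263 = 245 minutes
= 4 hours and 5 minutes

Final answer: 4 hours and 5 minutes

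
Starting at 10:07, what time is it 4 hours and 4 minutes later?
Starting time: 10:07
Adding 4 minutes to 7 minutes: 7 + 4 = 11 minutes
Adding 4 hours: 10 + 4 = 14 - 12 = 2
Final time: 2:11

Final answer: 2:11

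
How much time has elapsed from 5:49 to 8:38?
From 5:49 to 8:38:
(8 x 60 + 38) - (5 x 60 + 49) = 518 - 349 = 169 minutes
= 2 hours and 49 minutes

Final answer: 2 hours and 49 minutes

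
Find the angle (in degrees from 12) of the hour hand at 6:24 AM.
The hour hand moves 30 degrees per hour and 0.5 degrees per minute.
At 6:24: (6) x 30 + 24 x 0.5 = 180 + 12 = 192 degrees

Final answer: 192 degrees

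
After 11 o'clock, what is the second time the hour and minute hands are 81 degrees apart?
At t minutes past 11:00, the hour hand is at 30 x 11 + 0.5t degrees and the minute hand is at 6t degrees.
The smaller angle between them is 81 degrees when |30H - 5.5t| = 81 or |30H - 5.5t| = 279.
With H = 11, solve 30 x 11 - 5.5t = +/- target for each target:
  t = (30 x 11 - 81) / 5.5 = 45.27
  t = (30 x 11 + 81) / 5.5 = 74.73 (outside (0, 60))
  t = (30 x 11 - 279) / 5.5 = 9.27
  t = (30 x 11 + 279) / 5.5 = 110.73 (outside (0, 60))
Valid solutions in (0, 60): {9.27, 45.27} minutes.
The second occurrence is t = 45.27 minutes.
The hands form a 81-degree angle at 45.27 minutes past 11:00.

Final answer: 45.27 minutes past 11:00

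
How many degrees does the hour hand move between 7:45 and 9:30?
The hour hand moves 0.5 degrees per minute.
Time elapsed: 9:30 - 7:45 = 105 minutes
Angular displacement: 105 x 0.5 = 52.5 degrees

Final answer: 52.5 degrees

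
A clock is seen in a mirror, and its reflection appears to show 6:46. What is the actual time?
Reflection across the vertical (12-6) axis maps a hand at angle A degrees to (360 - A) degrees, which sends a reading of T minutes past 12:00 to (720 - T) minutes past 12:00.
Mirror reads 6:46 = 406 minutes past 12:00.
Actual time: (720 - 406) mod 720 = 314 minutes = 5:14.

Final answer: 5:14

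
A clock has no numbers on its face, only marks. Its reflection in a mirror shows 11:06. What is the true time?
Reflection across the vertical (12-6) axis maps a hand at angle A degrees to (360 - A) degrees, which sends a reading of T minutes past 12:00 to (720 - T) minutes past 12:00.
Mirror reads 11:06 = 666 minutes past 12:00.
Actual time: (720 - 666) mod 720 = 54 minutes = 12:54.

Final answer: 12:54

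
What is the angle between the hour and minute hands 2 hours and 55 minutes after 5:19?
First find the time 2 hours and 55 minutes after 5:19.
Total minutes: 5 x 60 + 19 + 2 x 60 + 55 = 494.
494 mod 720 = 494 minutes = 8:14.
Now compute the angle at 8:14:
Hour hand: 8 x 30 + 14 x 0.5 = 247 degrees
Minute hand: 14 x 6 = 84 degrees
Difference: |247 - 84| = 163 degrees
The angle is 163 degrees

Final answer: 163 degrees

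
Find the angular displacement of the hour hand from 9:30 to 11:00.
The hour hand moves 0.5 degrees per minute.
Time elapsed: 11:00 - 9:30 = 90 minutes
Angular displacement: 90 x 0.5 = 45 degrees

Final answer: 45 degrees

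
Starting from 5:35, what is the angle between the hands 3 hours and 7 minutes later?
First find the time 3 hours and 7 minutes after 5:35.
Total minutes: 5 x 60 + 35 + 3 x 60 + 7 = 522.
522 mod 720 = 522 minutes = 8:42.
Now compute the angle at 8:42:
Hour hand: 8 x 30 + 42 x 0.5 = 261 degrees
Minute hand: 42 x 6 = 252 degrees
Difference: |261 - 252| = 9 degrees
The angle is 9 degrees

Final answer: 9 degrees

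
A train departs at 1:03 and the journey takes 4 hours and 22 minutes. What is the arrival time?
Starting time: 1:03
Adding 22 minutes to 3 minutes: 3 + 22 = 25 minutes
Adding 4 hours: 1 + 4 = 5
Final time: 5:25

Final answer: 5:25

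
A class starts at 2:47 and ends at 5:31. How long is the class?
From 2:47 to 5:31:
(5 x 60 + 31) - (2 x 60 + 47) = 331 - 167 = 164 minutes
= 2 hours and 44 minutes

Final answer: 2 hours and 44 minutes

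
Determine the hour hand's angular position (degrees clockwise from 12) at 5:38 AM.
The hour hand moves 30 degrees per hour and 0.5 degrees per minute.
At 5:38: (5) x 30 + 38 x 0.5 = 150 + 19 = 169 degrees

Final answer: 169 degrees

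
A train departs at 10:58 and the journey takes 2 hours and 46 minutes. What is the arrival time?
Starting time: 10:58
Adding 46 minutes to 58 minutes: 58 + 46 = 104 minutes = 1 hour and 44 minutes
Adding 2 hours: 10 + 2 + 1 (carry) = 13 - 12 = 1
Final time: 1:44

Final answer: 1:44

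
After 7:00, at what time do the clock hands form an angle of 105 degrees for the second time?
At t minutes past 7:00, the hour hand is at 30 x 7 + 0.5t degrees and the minute hand is at 6t degrees.
The smaller angle between them is 105 degrees when |30H - 5.5t| = 105 or |30H - 5.5t| = 255.
With H = 7, solve 30 x 7 - 5.5t = +/- target for each target:
  t = (30 x 7 - 105) / 5.5 = 19.09
  t = (30 x 7 + 105) / 5.5 = 57.27
  t = (30 x 7 - 255) / 5.5 = -8.18 (outside (0, 60))
  t = (30 x 7 + 255) / 5.5 = 84.55 (outside (0, 60))
Valid solutions in (0, 60): {19.09, 57.27} minutes.
The second occurrence is t = 57.27 minutes.
The hands form a 105-degree angle at 57.27 minutes past 7:00.

Final answer: 57.27 minutes past 7:00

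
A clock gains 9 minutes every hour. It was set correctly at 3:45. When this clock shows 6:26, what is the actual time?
For every 60 true minutes, the faulty clock advances 69 minutes, so 1 faulty-clock minute corresponds to 60/69 true minutes.
From 3:45 to 6:26 on the faulty dial is 161 minutes.
True elapsed: 161 x 60/69 = 140 minutes = 2 hours and 20 minutes.
True time: 3:45 + 2 hours and 20 minutes = 6:05.

Final answer: 6:05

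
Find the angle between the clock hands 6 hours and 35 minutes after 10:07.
First find the time 6 hours and 35 minutes after 10:07.
Total minutes: 10 x 60 + 7 + 6 x 60 + 35 = 1002.
1002 mod 720 = 282 minutes = 4:42.
Now compute the angle at 4:42:
Hour hand: 4 x 30 + 42 x 0.5 = 141 degrees
Minute hand: 42 x 6 = 252 degrees
Difference: |141 - 252| = 111 degrees
The angle is 111 degrees

Final answer: 111 degrees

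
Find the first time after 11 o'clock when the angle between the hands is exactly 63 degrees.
At t minutes past 11:00, the hour hand is at 30 x 11 + 0.5t degrees and the minute hand is at 6t degrees.
The smaller angle between them is 63 degrees when |30H - 5.5t| = 63 or |30H - 5.5t| = 297.
With H = 11, solve 30 x 11 - 5.5t = +/- target for each target:
  t = (30 x 11 - 63) / 5.5 = 48.55
  t = (30 x 11 + 63) / 5.5 = 71.45 (outside (0, 60))
  t = (30 x 11 - 297) / 5.5 = 6
  t = (30 x 11 + 297) / 5.5 = 114 (outside (0, 60))
Valid solutions in (0, 60): {6, 48.55} minutes.
The first occurrence is t = 6 minutes.
The hands form a 63-degree angle at 6 minutes past 11:00.

Final answer: 6 minutes past 11:00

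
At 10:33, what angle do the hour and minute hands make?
Hour hand position: 10 x 30 + 33 x 0.5 = 316.5 degrees
Minute hand position: 33 x 6 = 198 degrees
Difference: |316.5 - 198| = 118.5 degrees
The angle between the hands is 118.5 degrees

Final answer: 118.5 degrees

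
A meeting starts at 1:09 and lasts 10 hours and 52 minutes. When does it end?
Starting time: 1:09
Adding 52 minutes to 9 minutes: 9 + 52 = 61 minutes = 1 hour and 1 minute
Adding 10 hours: 1 + 10 + 1 (carry) = 12
Final time: 12:01

Final answer: 12:01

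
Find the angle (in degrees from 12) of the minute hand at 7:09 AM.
The minute hand moves 6 degrees per minute.
At 7:09: 9 x 6 = 54 degrees

Final answer: 54 degrees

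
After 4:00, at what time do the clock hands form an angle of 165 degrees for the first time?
At t minutes past 4:00, the hour hand is at 30 x 4 + 0.5t degrees and the minute hand is at 6t degrees.
The smaller angle between them is 165 degrees when |30H - 5.5t| = 165 or |30H - 5.5t| = 195.
With H = 4, solve 30 x 4 - 5.5t = +/- target for each target:
  t = (30 x 4 - 165) / 5.5 = -8.18 (outside (0, 60))
  t = (30 x 4 + 165) / 5.5 = 51.82
  t = (30 x 4 - 195) / 5.5 = -13.64 (outside (0, 60))
  t = (30 x 4 + 195) / 5.5 = 57.27
Valid solutions in (0, 60): {51.82, 57.27} minutes.
The first occurrence is t = 51.82 minutes.
The hands form a 165-degree angle at 51.82 minutes past 4:00.

Final answer: 51.82 minutes past 4:00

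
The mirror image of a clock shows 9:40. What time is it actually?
Reflection across the vertical (12-6) axis maps a hand at angle A degrees to (360 - A) degrees, which sends a reading of T minutes past 12:00 to (720 - T) minutes past 12:00.
Mirror reads 9:40 = 580 minutes past 12:00.
Actual time: (720 - 580) mod 720 = 140 minutes = 2:20.

Final answer: 2:20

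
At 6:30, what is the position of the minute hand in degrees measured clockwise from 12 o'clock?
The minute hand moves 6 degrees per minute.
At 6:30: 30 x 6 = 180 degrees

Final answer: 180 degrees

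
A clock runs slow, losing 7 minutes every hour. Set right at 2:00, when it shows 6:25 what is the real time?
For every 60 true minutes, the faulty clock advances 53 minutes, so 1 faulty-clock minute corresponds to 60/53 true minutes.
From 2:00 to 6:25 on the faulty dial is 265 minutes.
True elapsed: 265 x 60/53 = 300 minutes = 5 hours.
True time: 2:00 + 5 hours = 7:00.

Final answer: 7:00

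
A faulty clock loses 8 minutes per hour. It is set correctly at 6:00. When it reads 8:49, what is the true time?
For every 60 true minutes, the faulty clock advances 52 minutes, so 1 faulty-clock minute corresponds to 60/52 true minutes.
From 6:00 to 8:49 on the faulty dial is 169 minutes.
True elapsed: 169 x 60/52 = 195 minutes = 3 hours and 15 minutes.
True time: 6:00 + 3 hours and 15 minutes = 9:15.

Final answer: 9:15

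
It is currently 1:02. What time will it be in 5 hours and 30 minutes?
Starting time: 1:02
Adding 30 minutes to 2 minutes: 2 + 30 = 32 minutes
Adding 5 hours: 1 + 5 = 6
Final time: 6:32

Final answer: 6:32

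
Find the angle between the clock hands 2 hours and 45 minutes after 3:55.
First find the time 2 hours and 45 minutes after 3:55.
Total minutes: 3 x 60 + 55 + 2 x 60 + 45 = 400.
400 mod 720 = 400 minutes = 6:40.
Now compute the angle at 6:40:
Hour hand: 6 x 30 + 40 x 0.5 = 200 degrees
Minute hand: 40 x 6 = 240 degrees
Difference: |200 - 240| = 40 degrees
The angle is 40 degrees

Final answer: 40 degrees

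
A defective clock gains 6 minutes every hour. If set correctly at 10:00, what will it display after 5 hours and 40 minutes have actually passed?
For every 60 true minutes, the faulty clock advances 60 + 6 = 66 minutes.
True elapsed: 5 hours and 40 minutes = 340 minutes.
Faulty clock advances: 340 x 66/60 = 374 minutes (drift: 34 minutes ahead).
Shown time: 10:00 + 374 minutes = 4:14.

Final answer: 4:14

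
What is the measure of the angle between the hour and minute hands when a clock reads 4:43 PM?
Hour hand position: 4 x 30 + 43 x 0.5 = 141.5 degrees
Minute hand position: 43 x 6 = 258 degrees
Difference: |141.5 - 258| = 116.5 degrees
The angle between the hands is 116.5 degrees

Final answer: 116.5 degrees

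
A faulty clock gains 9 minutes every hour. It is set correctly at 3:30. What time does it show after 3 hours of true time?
For every 60 true minutes, the faulty clock advances 60 + 9 = 69 minutes.
True elapsed: 3 hours = 180 minutes.
Faulty clock advances: 180 x 69/60 = 207 minutes (drift: 27 minutes ahead).
Shown time: 3:30 + 207 minutes = 6:57.

Final answer: 6:57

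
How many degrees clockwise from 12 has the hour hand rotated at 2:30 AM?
The hour hand moves 30 degrees per hour and 0.5 degrees per minute.
At 2:30: (2) x 30 + 30 x 0.5 = 60 + 15 = 75 degrees

Final answer: 75 degrees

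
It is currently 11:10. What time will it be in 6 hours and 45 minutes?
Starting time: 11:10
Adding 45 minutes to 10 minutes: 10 + 45 = 55 minutes
Adding 6 hours: 11 + 6 = 17 - 12 = 5
Final time: 5:55

Final answer: 5:55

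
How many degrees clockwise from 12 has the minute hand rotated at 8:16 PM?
The minute hand moves 6 degrees per minute.
At 8:16: 16 x 6 = 96 degrees

Final answer: 96 degrees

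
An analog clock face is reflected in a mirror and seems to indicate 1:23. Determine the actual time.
Reflection across the vertical (12-6) axis maps a hand at angle A degrees to (360 - A) degrees, which sends a reading of T minutes past 12:00 to (720 - T) minutes past 12:00.
Mirror reads 1:23 = 83 minutes past 12:00.
Actual time: (720 - 83) mod 720 = 637 minutes = 10:37.

Final answer: 10:37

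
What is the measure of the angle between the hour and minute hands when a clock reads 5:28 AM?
Hour hand position: 5 x 30 + 28 x 0.5 = 164 degrees
Minute hand position: 28 x 6 = 168 degrees
Difference: |164 - 168| = 4 degrees
The angle between the hands is 4 degrees

Final answer: 4 degrees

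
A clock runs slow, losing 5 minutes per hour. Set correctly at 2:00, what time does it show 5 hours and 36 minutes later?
For every 60 true minutes, the faulty clock advances 60 - 5 = 55 minutes.
True elapsed: 5 hours and 36 minutes = 336 minutes.
Faulty clock advances: 336 x 55/60 = 308 minutes (drift: 28 minutes behind).
Shown time: 2:00 + 308 minutes = 7:08.

Final answer: 7:08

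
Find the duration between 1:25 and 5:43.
From 1:25 to 5:43:
(5 x 60 + 43) - (1 x 60 + 25) = 343 - 85 = 258 minutes
= 4 hours and 18 minutes

Final answer: 4 hours and 18 minutes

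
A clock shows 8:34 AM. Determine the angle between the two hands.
Hour hand position: 8 x 30 + 34 x 0.5 = 257 degrees
Minute hand position: 34 x 6 = 204 degrees
Difference: |257 - 204| = 53 degrees
The angle between the hands is 53 degrees

Final answer: 53 degrees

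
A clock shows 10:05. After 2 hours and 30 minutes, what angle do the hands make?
First find the time 2 hours and 30 minutes after 10:05.
Total minutes: 10 x 60 + 5 + 2 x 60 + 30 = 755.
755 mod 720 = 35 minutes = 12:35.
Now compute the angle at 12:35:
Hour hand: 0 x 30 + 35 x 0.5 = 17.5 degrees
Minute hand: 35 x 6 = 210 degrees
Difference: |17.5 - 210| = 192.5 degrees
Smaller angle: 360 - 192.5 = 167.5 degrees

Final answer: 167.5 degrees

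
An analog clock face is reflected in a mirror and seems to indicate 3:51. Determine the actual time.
Reflection across the vertical (12-6) axis maps a hand at angle A degrees to (360 - A) degrees, which sends a reading of T minutes past 12:00 to (720 - T) minutes past 12:00.
Mirror reads 3:51 = 231 minutes past 12:00.
Actual time: (720 - 231) mod 720 = 489 minutes = 8:09.

Final answer: 8:09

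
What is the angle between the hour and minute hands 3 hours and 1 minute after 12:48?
First find the time 3 hours and 1 minute after 12:48.
Total minutes: 12 x 60 + 48 + 3 x 60 + 1 = 949.
949 mod 720 = 229 minutes = 3:49.
Now compute the angle at 3:49:
Hour hand: 3 x 30 + 49 x 0.5 = 114.5 degrees
Minute hand: 49 x 6 = 294 degrees
Difference: |114.5 - 294| = 179.5 degrees
The angle is 179.5 degrees

Final answer: 179.5 degrees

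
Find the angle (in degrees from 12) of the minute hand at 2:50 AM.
The minute hand moves 6 degrees per minute.
At 2:50: 50 x 6 = 300 degrees

Final answer: 300 degrees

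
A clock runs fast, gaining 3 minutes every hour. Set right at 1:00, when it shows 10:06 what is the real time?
For every 60 true minutes, the faulty clock advances 63 minutes, so 1 faulty-clock minute corresponds to 60/63 true minutes.
From 1:00 to 10:06 on the faulty dial is 546 minutes.
True elapsed: 546 x 60/63 = 520 minutes = 8 hours and 40 minutes.
True time: 1:00 + 8 hours and 40 minutes = 9:40.

Final answer: 9:40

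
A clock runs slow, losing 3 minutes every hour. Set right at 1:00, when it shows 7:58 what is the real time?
For every 60 true minutes, the faulty clock advances 57 minutes, so 1 faulty-clock minute corresponds to 60/57 true minutes.
From 1:00 to 7:58 on the faulty dial is 418 minutes.
True elapsed: 418 x 60/57 = 440 minutes = 7 hours and 20 minutes.
True time: 1:00 + 7 hours and 20 minutes = 8:20.

Final answer: 8:20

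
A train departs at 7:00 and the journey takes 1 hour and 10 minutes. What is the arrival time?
Starting time: 7:00
Adding 10 minutes to 0 minutes: 0 + 10 = 10 minutes
Adding 1 hour: 7 + 1 = 8
Final time: 8:10

Final answer: 8:10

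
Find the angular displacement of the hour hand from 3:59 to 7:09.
The hour hand moves 0.5 degrees per minute.
Time elapsed: 7:09 - 3:59 = 190 minutes
Angular displacement: 190 x 0.5 = 95 degrees

Final answer: 95 degrees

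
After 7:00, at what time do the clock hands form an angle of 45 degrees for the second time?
At t minutes past 7:00, the hour hand is at 30 x 7 + 0.5t degrees and the minute hand is at 6t degrees.
The smaller angle between them is 45 degrees when |30H - 5.5t| = 45 or |30H - 5.5t| = 315.
With H = 7, solve 30 x 7 - 5.5t = +/- target for each target:
  t = (30 x 7 - 45) / 5.5 = 30
  t = (30 x 7 + 45) / 5.5 = 46.36
  t = (30 x 7 - 315) / 5.5 = -19.09 (outside (0, 60))
  t = (30 x 7 + 315) / 5.5 = 95.45 (outside (0, 60))
Valid solutions in (0, 60): {30, 46.36} minutes.
The second occurrence is t = 46.36 minutes.
The hands form a 45-degree angle at 46.36 minutes past 7:00.

Final answer: 46.36 minutes past 7:00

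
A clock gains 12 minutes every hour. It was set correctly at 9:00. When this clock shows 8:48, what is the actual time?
For every 60 true minutes, the faulty clock advances 72 minutes, so 1 faulty-clock minute corresponds to 60/72 true minutes.
From 9:00 to 8:48 on the faulty dial is 708 minutes.
True elapsed: 708 x 60/72 = 590 minutes = 9 hours and 50 minutes.
True time: 9:00 + 9 hours and 50 minutes = 6:50.

Final answer: 6:50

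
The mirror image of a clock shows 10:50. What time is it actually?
Reflection across the vertical (12-6) axis maps a hand at angle A degrees to (360 - A) degrees, which sends a reading of T minutes past 12:00 to (720 - T) minutes past 12:00.
Mirror reads 10:50 = 650 minutes past 12:00.
Actual time: (720 - 650) mod 720 = 70 minutes = 1:10.

Final answer: 1:10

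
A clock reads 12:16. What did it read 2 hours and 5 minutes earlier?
Starting time: 12:16 = 16 total minutes past 12:00
Subtracting: 2 hours and 5 minutes = 125 minutes
16 - 125 = -109 (negative, add 12 hours = 720) = 611 minutes
= 10 hours and 11 minutes past 12:00 = 10:11

Final answer: 10:11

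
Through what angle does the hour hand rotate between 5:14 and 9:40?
The hour hand moves 0.5 degrees per minute.
Time elapsed: 9:40 - 5:14 = 266 minutes
Angular displacement: 266 x 0.5 = 133 degrees

Final answer: 133 degrees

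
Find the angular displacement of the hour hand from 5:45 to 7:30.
The hour hand moves 0.5 degrees per minute.
Time elapsed: 7:30 - 5:45 = 105 minutes
Angular displacement: 105 x 0.5 = 52.5 degrees

Final answer: 52.5 degrees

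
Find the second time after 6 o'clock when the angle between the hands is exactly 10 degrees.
At t minutes past 6:00, the hour hand is at 30 x 6 + 0.5t degrees and the minute hand is at 6t degrees.
The smaller angle between them is 10 degrees when |30H - 5.5t| = 10 or |30H - 5.5t| = 350.
With H = 6, solve 30 x 6 - 5.5t = +/- target for each target:
  t = (30 x 6 - 10) / 5.5 = 30.91
  t = (30 x 6 + 10) / 5.5 = 34.55
  t = (30 x 6 - 350) / 5.5 = -30.91 (outside (0, 60))
  t = (30 x 6 + 350) / 5.5 = 96.36 (outside (0, 60))
Valid solutions in (0, 60): {30.91, 34.55} minutes.
The second occurrence is t = 34.55 minutes.
The hands form a 10-degree angle at 34.55 minutes past 6:00.

Final answer: 34.55 minutes past 6:00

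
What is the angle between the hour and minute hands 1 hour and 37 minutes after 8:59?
First find the time 1 hour and 37 minutes after 8:59.
Total minutes: 8 x 60 + 59 + 1 x 60 + 37 = 636.
636 mod 720 = 636 minutes = 10:36.
Now compute the angle at 10:36:
Hour hand: 10 x 30 + 36 x 0.5 = 318 degrees
Minute hand: 36 x 6 = 216 degrees
Difference: |318 - 216| = 102 degrees
The angle is 102 degrees

Final answer: 102 degrees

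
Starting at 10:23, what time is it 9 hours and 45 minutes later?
Starting time: 10:23
Adding 45 minutes to 23 minutes: 23 + 45 = 68 minutes = 1 hour and 8 minutes
Adding 9 hours: 10 + 9 + 1 (carry) = 20 - 12 = 8
Final time: 8:08

Final answer: 8:08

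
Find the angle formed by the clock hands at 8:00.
Hour hand position: 8 x 30 + 0 x 0.5 = 240 degrees
Minute hand position: 0 x 6 = 0 degrees
Difference: |240 - 0| = 240 degrees
Since 240 > 180, the smaller angle is 360 - 240 = 120 degrees

Final answer: 120 degrees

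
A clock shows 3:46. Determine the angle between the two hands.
Hour hand position: 3 x 30 + 46 x 0.5 = 113 degrees
Minute hand position: 46 x 6 = 276 degrees
Difference: |113 - 276| = 163 degrees
The angle between the hands is 163 degrees

Final answer: 163 degrees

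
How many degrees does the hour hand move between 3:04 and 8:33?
The hour hand moves 0.5 degrees per minute.
Time elapsed: 8:33 - 3:04 = 329 minutes
Angular displacement: 329 x 0.5 = 164.5 degrees

Final answer: 164.5 degrees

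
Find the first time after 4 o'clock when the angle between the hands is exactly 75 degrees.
At t minutes past 4:00, the hour hand is at 30 x 4 + 0.5t degrees and the minute hand is at 6t degrees.
The smaller angle between them is 75 degrees when |30H - 5.5t| = 75 or |30H - 5.5t| = 285.
With H = 4, solve 30 x 4 - 5.5t = +/- target for each target:
  t = (30 x 4 - 75) / 5.5 = 8.18
  t = (30 x 4 + 75) / 5.5 = 35.45
  t = (30 x 4 - 285) / 5.5 = -30 (outside (0, 60))
  t = (30 x 4 + 285) / 5.5 = 73.64 (outside (0, 60))
Valid solutions in (0, 60): {8.18, 35.45} minutes.
The first occurrence is t = 8.18 minutes.
The hands form a 75-degree angle at 8.18 minutes past 4:00.

Final answer: 8.18 minutes past 4:00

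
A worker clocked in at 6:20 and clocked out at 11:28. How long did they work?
From 6:20 to 11:28:
(11 x 60 + 28) - (6 x 60 + 20) = 688 - 380 = 308 minutes
= 5 hours and 8 minutes

Final answer: 5 hours and 8 minutes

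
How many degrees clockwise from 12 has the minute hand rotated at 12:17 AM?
The minute hand moves 6 degrees per minute.
At 12:17: 17 x 6 = 102 degrees

Final answer: 102 degrees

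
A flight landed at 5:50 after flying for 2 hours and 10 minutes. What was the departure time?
Starting time: 5:50 = 350 total minutes past 12:00
Subtracting: 2 hours and 10 minutes = 130 minutes
350 - 130 = 220 minutes
= 3 hours and 40 minutes past 12:00 = 3:40

Final answer: 3:40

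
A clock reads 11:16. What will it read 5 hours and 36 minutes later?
Starting time: 11:16
Adding 36 minutes to 16 minutes: 16 + 36 = 52 minutes
Adding 5 hours: 11 + 5 = 16 - 12 = 4
Final time: 4:52

Final answer: 4:52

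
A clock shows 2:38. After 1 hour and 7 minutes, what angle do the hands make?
First find the time 1 hour and 7 minutes after 2:38.
Total minutes: 2 x 60 + 38 + 1 x 60 + 7 = 225.
225 mod 720 = 225 minutes = 3:45.
Now compute the angle at 3:45:
Hour hand: 3 x 30 + 45 x 0.5 = 112.5 degrees
Minute hand: 45 x 6 = 270 degrees
Difference: |112.5 - 270| = 157.5 degrees
The angle is 157.5 degrees

Final answer: 157.5 degrees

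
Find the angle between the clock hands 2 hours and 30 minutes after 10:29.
First find the time 2 hours and 30 minutes after 10:29.
Total minutes: 10 x 60 + 29 + 2 x 60 + 30 = 779.
779 mod 720 = 59 minutes = 12:59.
Now compute the angle at 12:59:
Hour hand: 0 x 30 + 59 x 0.5 = 29.5 degrees
Minute hand: 59 x 6 = 354 degrees
Difference: |29.5 - 354| = 324.5 degrees
Smaller angle: 360 - 324.5 = 35.5 degrees

Final answer: 35.5 degrees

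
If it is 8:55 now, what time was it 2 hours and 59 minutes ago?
Starting time: 8:55 = 535 total minutes past 12:00
Subtracting: 2 hours and 59 minutes = 179 minutes
535 - 179 = 356 minutes
= 5 hours and 56 minutes past 12:00 = 5:56

Final answer: 5:56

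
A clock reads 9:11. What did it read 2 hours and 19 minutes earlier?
Starting time: 9:11 = 551 total minutes past 12:00
Subtracting: 2 hours and 19 minutes = 139 minutes
551 - 139 = 412 minutes
= 6 hours and 52 minutes past 12:00 = 6:52

Final answer: 6:52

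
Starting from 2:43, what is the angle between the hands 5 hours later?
First find the time 5 hours after 2:43.
Total minutes: 2 x 60 + 43 + 5 x 60 + 0 = 463.
463 mod 720 = 463 minutes = 7:43.
Now compute the angle at 7:43:
Hour hand: 7 x 30 + 43 x 0.5 = 231.5 degrees
Minute hand: 43 x 6 = 258 degrees
Difference: |231.5 - 258| = 26.5 degrees
The angle is 26.5 degrees

Final answer: 26.5 degrees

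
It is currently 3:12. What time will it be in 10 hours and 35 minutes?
Starting time: 3:12
Adding 35 minutes to 12 minutes: 12 + 35 = 47 minutes
Adding 10 hours: 3 + 10 = 13 - 12 = 1
Final time: 1:47

Final answer: 1:47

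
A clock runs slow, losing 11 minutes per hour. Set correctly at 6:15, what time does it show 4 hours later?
For every 60 true minutes, the faulty clock advances 60 - 11 = 49 minutes.
True elapsed: 4 hours = 240 minutes.
Faulty clock advances: 240 x 49/60 = 196 minutes (drift: 44 minutes behind).
Shown time: 6:15 + 196 minutes = 9:31.

Final answer: 9:31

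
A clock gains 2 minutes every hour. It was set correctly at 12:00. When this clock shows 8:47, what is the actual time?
For every 60 true minutes, the faulty clock advances 62 minutes, so 1 faulty-clock minute corresponds to 60/62 true minutes.
From 12:00 to 8:47 on the faulty dial is 527 minutes.
True elapsed: 527 x 60/62 = 510 minutes = 8 hours and 30 minutes.
True time: 12:00 + 8 hours and 30 minutes = 8:30.

Final answer: 8:30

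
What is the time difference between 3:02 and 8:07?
From 3:02 to 8:07:
(8 x 60 + 7) - (3 x 60 + 2) = 487 - 182 = 305 minutes
= 5 hours and 5 minutes

Final answer: 5 hours and 5 minutes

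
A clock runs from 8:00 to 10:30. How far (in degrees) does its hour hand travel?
The hour hand moves 0.5 degrees per minute.
Time elapsed: 10:30 - 8:00 = 150 minutes
Angular displacement: 150 x 0.5 = 75 degrees

Final answer: 75 degrees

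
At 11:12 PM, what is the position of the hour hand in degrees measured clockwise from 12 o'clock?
The hour hand moves 30 degrees per hour and 0.5 degrees per minute.
At 11:12: (11) x 30 + 12 x 0.5 = 330 + 6 = 336 degrees

Final answer: 336 degrees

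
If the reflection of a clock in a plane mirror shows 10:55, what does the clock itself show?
Reflection across the vertical (12-6) axis maps a hand at angle A degrees to (360 - A) degrees, which sends a reading of T minutes past 12:00 to (720 - T) minutes past 12:00.
Mirror reads 10:55 = 655 minutes past 12:00.
Actual time: (720 - 655) mod 720 = 65 minutes = 1:05.

Final answer: 1:05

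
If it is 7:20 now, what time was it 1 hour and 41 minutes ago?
Starting time: 7:20 = 440 total minutes past 12:00
Subtracting: 1 hour and 41 minutes = 101 minutes
440 - 101 = 339 minutes
= 5 hours and 39 minutes past 12:00 = 5:39

Final answer: 5:39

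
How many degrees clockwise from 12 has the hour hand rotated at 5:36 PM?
The hour hand moves 30 degrees per hour and 0.5 degrees per minute.
At 5:36: (5) x 30 + 36 x 0.5 = 150 + 18 = 168 degrees

Final answer: 168 degrees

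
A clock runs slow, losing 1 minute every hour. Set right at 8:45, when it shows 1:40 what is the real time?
For every 60 true minutes, the faulty clock advances 59 minutes, so 1 faulty-clock minute corresponds to 60/59 true minutes.
From 8:45 to 1:40 on the faulty dial is 295 minutes.
True elapsed: 295 x 60/59 = 300 minutes = 5 hours.
True time: 8:45 + 5 hours = 1:45.

Final answer: 1:45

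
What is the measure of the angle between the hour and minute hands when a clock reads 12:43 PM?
Hour hand position: 0 x 30 + 43 x 0.5 = 21.5 degrees
Minute hand position: 43 x 6 = 258 degrees
Difference: |21.5 - 258| = 236.5 degrees
Since 236.5 > 180, the smaller angle is 360 - 236.5 = 123.5 degrees

Final answer: 123.5 degrees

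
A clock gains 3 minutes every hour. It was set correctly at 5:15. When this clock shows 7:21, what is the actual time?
For every 60 true minutes, the faulty clock advances 63 minutes, so 1 faulty-clock minute corresponds to 60/63 true minutes.
From 5:15 to 7:21 on the faulty dial is 126 minutes.
True elapsed: 126 x 60/63 = 120 minutes = 2 hours.
True time: 5:15 + 2 hours = 7:15.

Final answer: 7:15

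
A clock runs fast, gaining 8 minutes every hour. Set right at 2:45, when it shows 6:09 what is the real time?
For every 60 true minutes, the faulty clock advances 68 minutes, so 1 faulty-clock minute corresponds to 60/68 true minutes.
From 2:45 to 6:09 on the faulty dial is 204 minutes.
True elapsed: 204 x 60/68 = 180 minutes = 3 hours.
True time: 2:45 + 3 hours = 5:45.

Final answer: 5:45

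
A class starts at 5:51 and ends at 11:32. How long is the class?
From 5:51 to 11:32:
(11 x 60 + 32) - (5 x 60 + 51) = 692 - 351 = 341 minutes
= 5 hours and 41 minutes

Final answer: 5 hours and 41 minutes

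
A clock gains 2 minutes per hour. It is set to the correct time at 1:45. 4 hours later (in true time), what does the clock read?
For every 60 true minutes, the faulty clock advances 60 + 2 = 62 minutes.
True elapsed: 4 hours = 240 minutes.
Faulty clock advances: 240 x 62/60 = 248 minutes (drift: 8 minutes ahead).
Shown time: 1:45 + 248 minutes = 5:53.

Final answer: 5:53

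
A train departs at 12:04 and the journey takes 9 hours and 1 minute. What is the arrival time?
Starting time: 12:04
Adding 1 minute to 4 minutes: 4 + 1 = 5 minutes
Adding 9 hours: 12 + 9 = 21 - 12 = 9
Final time: 9:05

Final answer: 9:05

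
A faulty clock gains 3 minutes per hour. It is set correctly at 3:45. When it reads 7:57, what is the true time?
For every 60 true minutes, the faulty clock advances 63 minutes, so 1 faulty-clock minute corresponds to 60/63 true minutes.
From 3:45 to 7:57 on the faulty dial is 252 minutes.
True elapsed: 252 x 60/63 = 240 minutes = 4 hours.
True time: 3:45 + 4 hours = 7:45.

Final answer: 7:45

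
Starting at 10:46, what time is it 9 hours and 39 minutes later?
Starting time: 10:46
Adding 39 minutes to 46 minutes: 46 + 39 = 85 minutes = 1 hour and 25 minutes
Adding 9 hours: 10 + 9 + 1 (carry) = 20 - 12 = 8
Final time: 8:25

Final answer: 8:25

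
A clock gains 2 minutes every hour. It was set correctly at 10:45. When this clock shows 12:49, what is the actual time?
For every 60 true minutes, the faulty clock advances 62 minutes, so 1 faulty-clock minute corresponds to 60/62 true minutes.
From 10:45 to 12:49 on the faulty dial is 124 minutes.
True elapsed: 124 x 60/62 = 120 minutes = 2 hours.
True time: 10:45 + 2 hours = 12:45.

Final answer: 12:45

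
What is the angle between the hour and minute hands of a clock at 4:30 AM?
Hour hand position: 4 x 30 + 30 x 0.5 = 135 degrees
Minute hand position: 30 x 6 = 180 degrees
Difference: |135 - 180| = 45 degrees
The angle between the hands is 45 degrees

Final answer: 45 degrees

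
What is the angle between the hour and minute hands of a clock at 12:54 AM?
Hour hand position: 0 x 30 + 54 x 0.5 = 27 degrees
Minute hand position: 54 x 6 = 324 degrees
Difference: |27 - 324| = 297 degrees
Since 297 > 180, the smaller angle is 360 - 297 = 63 degrees

Final answer: 63 degrees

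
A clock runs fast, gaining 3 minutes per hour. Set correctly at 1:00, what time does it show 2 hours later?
For every 60 true minutes, the faulty clock advances 60 + 3 = 63 minutes.
True elapsed: 2 hours = 120 minutes.
Faulty clock advances: 120 x 63/60 = 126 minutes (drift: 6 minutes ahead).
Shown time: 1:00 + 126 minutes = 3:06.

Final answer: 3:06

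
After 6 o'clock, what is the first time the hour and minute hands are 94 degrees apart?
At t minutes past 6:00, the hour hand is at 30 x 6 + 0.5t degrees and the minute hand is at 6t degrees.
The smaller angle between them is 94 degrees when |30H - 5.5t| = 94 or |30H - 5.5t| = 266.
With H = 6, solve 30 x 6 - 5.5t = +/- target for each target:
  t = (30 x 6 - 94) / 5.5 = 15.64
  t = (30 x 6 + 94) / 5.5 = 49.82
  t = (30 x 6 - 266) / 5.5 = -15.64 (outside (0, 60))
  t = (30 x 6 + 266) / 5.5 = 81.09 (outside (0, 60))
Valid solutions in (0, 60): {15.64, 49.82} minutes.
The first occurrence is t = 15.64 minutes.
The hands form a 94-degree angle at 15.64 minutes past 6:00.

Final answer: 15.64 minutes past 6:00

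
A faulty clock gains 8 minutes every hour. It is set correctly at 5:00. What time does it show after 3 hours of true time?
For every 60 true minutes, the faulty clock advances 60 + 8 = 68 minutes.
True elapsed: 3 hours = 180 minutes.
Faulty clock advances: 180 x 68/60 = 204 minutes (drift: 24 minutes ahead).
Shown time: 5:00 + 204 minutes = 8:24.

Final answer: 8:24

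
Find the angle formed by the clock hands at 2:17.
Hour hand position: 2 x 30 + 17 x 0.5 = 68.5 degrees
Minute hand position: 17 x 6 = 102 degrees
Difference: |68.5 - 102| = 33.5 degrees
The angle between the hands is 33.5 degrees

Final answer: 33.5 degrees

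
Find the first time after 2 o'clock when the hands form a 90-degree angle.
At t minutes past 2:00, the hour hand is at 30 x 2 + 0.5t degrees and the minute hand is at 6t degrees.
The smaller angle between them is 90 degrees when |30H - 5.5t| = 90 or |30H - 5.5t| = 270.
With H = 2, solve 30 x 2 - 5.5t = +/- target for each target:
  t = (30 x 2 - 90) / 5.5 = -5.45 (outside (0, 60))
  t = (30 x 2 + 90) / 5.5 = 27.27
  t = (30 x 2 - 270) / 5.5 = -38.18 (outside (0, 60))
  t = (30 x 2 + 270) / 5.5 = 60 (outside (0, 60))
Valid solutions in (0, 60): {27.27} minutes.
First occurrence: t = 27.27 minutes.
The hands are at right angles at 27.27 minutes past 2:00.

Final answer: 27.27 minutes past 2:00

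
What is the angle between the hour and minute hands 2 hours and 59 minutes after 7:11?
First find the time 2 hours and 59 minutes after 7:11.
Total minutes: 7 x 60 + 11 + 2 x 60 + 59 = 610.
610 mod 720 = 610 minutes = 10:10.
Now compute the angle at 10:10:
Hour hand: 10 x 30 + 10 x 0.5 = 305 degrees
Minute hand: 10 x 6 = 60 degrees
Difference: |305 - 60| = 245 degrees
Smaller angle: 360 - 245 = 115 degrees

Final answer: 115 degrees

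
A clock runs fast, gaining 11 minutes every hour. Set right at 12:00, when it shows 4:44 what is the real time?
For every 60 true minutes, the faulty clock advances 71 minutes, so 1 faulty-clock minute corresponds to 60/71 true minutes.
From 12:00 to 4:44 on the faulty dial is 284 minutes.
True elapsed: 284 x 60/71 = 240 minutes = 4 hours.
True time: 12:00 + 4 hours = 4:00.

Final answer: 4:00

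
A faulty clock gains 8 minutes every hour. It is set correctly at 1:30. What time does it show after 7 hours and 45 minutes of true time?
For every 60 true minutes, the faulty clock advances 60 + 8 = 68 minutes.
True elapsed: 7 hours and 45 minutes = 465 minutes.
Faulty clock advances: 465 x 68/60 = 527 minutes (drift: 62 minutes ahead).
Shown time: 1:30 + 527 minutes = 10:17.

Final answer: 10:17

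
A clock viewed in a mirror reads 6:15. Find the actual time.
Reflection across the vertical (12-6) axis maps a hand at angle A degrees to (360 - A) degrees, which sends a reading of T minutes past 12:00 to (720 - T) minutes past 12:00.
Mirror reads 6:15 = 375 minutes past 12:00.
Actual time: (720 - 375) mod 720 = 345 minutes = 5:45.

Final answer: 5:45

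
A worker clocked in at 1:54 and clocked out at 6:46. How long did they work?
From 1:54 to 6:46:
(6 x 60 + 46) - (1 x 60 + 54) = 406 - 114 = 292 minutes
= 4 hours and 52 minutes

Final answer: 4 hours and 52 minutes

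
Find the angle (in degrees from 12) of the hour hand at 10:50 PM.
The hour hand moves 30 degrees per hour and 0.5 degrees per minute.
At 10:50: (10) x 30 + 50 x 0.5 = 300 + 25 = 325 degrees

Final answer: 325 degrees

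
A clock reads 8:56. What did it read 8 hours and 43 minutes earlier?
Starting time: 8:56 = 536 total minutes past 12:00
Subtracting: 8 hours and 43 minutes = 523 minutes
536 - 523 = 13 minutes
= 13 minutes past 12:00 = 12:13

Final answer: 12:13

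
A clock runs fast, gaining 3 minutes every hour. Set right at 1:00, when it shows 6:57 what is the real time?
For every 60 true minutes, the faulty clock advances 63 minutes, so 1 faulty-clock minute corresponds to 60/63 true minutes.
From 1:00 to 6:57 on the faulty dial is 357 minutes.
True elapsed: 357 x 60/63 = 340 minutes = 5 hours and 40 minutes.
True time: 1:00 + 5 hours and 40 minutes = 6:40.

Final answer: 6:40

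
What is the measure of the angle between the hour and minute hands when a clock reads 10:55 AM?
Hour hand position: 10 x 30 + 55 x 0.5 = 327.5 degrees
Minute hand position: 55 x 6 = 330 degrees
Difference: |327.5 - 330| = 2.5 degrees
The angle between the hands is 2.5 degrees

Final answer: 2.5 degrees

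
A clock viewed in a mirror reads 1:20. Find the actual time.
Reflection across the vertical (12-6) axis maps a hand at angle A degrees to (360 - A) degrees, which sends a reading of T minutes past 12:00 to (720 - T) minutes past 12:00.
Mirror reads 1:20 = 80 minutes past 12:00.
Actual time: (720 - 80) mod 720 = 640 minutes = 10:40.

Final answer: 10:40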